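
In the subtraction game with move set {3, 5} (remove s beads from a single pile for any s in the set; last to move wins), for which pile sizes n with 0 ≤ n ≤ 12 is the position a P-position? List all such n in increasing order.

0, 1, 2, 8, 9, 10

Build the Grundy sequence with g(k) = mex{g(k−s) : s ∈ {3, 5}, s ≤ k}:
g(0) = mex{} = 0
g(1) = mex{} = 0
g(2) = mex{} = 0
g(3) = mex{0} = 1
g(4) = mex{0} = 1
g(5) = mex{0} = 1
g(6) = mex{0,1} = 2
g(7) = mex{0,1} = 2
g(8) = mex{1} = 0
g(9) = mex{1,2} = 0
g(10) = mex{1,2} = 0
g(11) = mex{0,2} = 1
g(12) = mex{0,2} = 1
The P-positions (g = 0) in 0..12 are 0, 1, 2, 8, 9, 10.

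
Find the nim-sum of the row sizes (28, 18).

14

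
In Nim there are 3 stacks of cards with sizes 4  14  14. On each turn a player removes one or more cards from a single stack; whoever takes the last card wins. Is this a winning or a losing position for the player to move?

Winning position

Compute the nim-sum pairwise:
4 ^ 14 = 10
10 ^ 14 = 4
The nim-sum is 4 ≠ 0, so this is an N-position: the player to move can win.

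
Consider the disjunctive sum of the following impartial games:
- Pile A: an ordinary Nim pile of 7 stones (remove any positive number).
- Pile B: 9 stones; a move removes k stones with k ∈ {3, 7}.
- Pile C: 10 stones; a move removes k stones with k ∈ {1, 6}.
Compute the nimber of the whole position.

7

Pile A is a plain Nim pile of size 7, so its Grundy value is 7.
Build the Grundy sequence for pile B with g(k) = mex{g(k−s) : s ∈ {3, 7}, s ≤ k}:
k:     0  1  2  3  4  5  6  7  8  9
g(k):  0  0  0  1  1  1  0  2  2  1
So g(9) = 1.
Grundy values for pile C (subtraction set {1, 6}):
g(0) = mex{} = 0
g(1) = mex{0} = 1
g(2) = mex{1} = 0
g(3) = mex{0} = 1
g(4) = mex{1} = 0
g(5) = mex{0} = 1
g(6) = mex{0,1} = 2
g(7) = mex{1,2} = 0
g(8) = mex{0} = 1
g(9) = mex{1} = 0
g(10) = mex{0} = 1
So g(10) = 1.
By the Sprague-Grundy theorem, the Grundy value of a sum of independent games is the XOR of the component values.
Combined value = 7 XOR 1 XOR 1 = 7.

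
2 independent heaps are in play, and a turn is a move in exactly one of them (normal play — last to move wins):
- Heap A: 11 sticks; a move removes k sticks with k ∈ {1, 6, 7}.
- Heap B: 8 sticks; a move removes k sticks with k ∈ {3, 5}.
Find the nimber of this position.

Grundy values for heap A (subtraction set {1, 6, 7}):
g(0) = mex{} = 0
g(1) = mex{0} = 1
g(2) = mex{1} = 0
g(3) = mex{0} = 1
g(4) = mex{1} = 0
g(5) = mex{0} = 1
g(6) = mex{0,1} = 2
g(7) = mex{0,1,2} = 3
g(8) = mex{0,1,3} = 2
g(9) = mex{0,1,2} = 3
g(10) = mex{0,1,3} = 2
g(11) = mex{0,1,2} = 3
So g(11) = 3.
For heap B, compute g(0), g(1), … with moves {3, 5}:
k:     0  1  2  3  4  5  6  7  8
g(k):  0  0  0  1  1  1  2  2  0
So g(8) = 0.
The value of a disjunctive sum is the nim-sum of the parts.
Combined value = 3 XOR 0 = 3.

3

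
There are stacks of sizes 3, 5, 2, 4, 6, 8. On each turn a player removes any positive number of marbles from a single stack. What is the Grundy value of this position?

Nim-sum: 3 ⊕ 5 ⊕ 2 ⊕ 4 ⊕ 6 ⊕ 8 = 14.

14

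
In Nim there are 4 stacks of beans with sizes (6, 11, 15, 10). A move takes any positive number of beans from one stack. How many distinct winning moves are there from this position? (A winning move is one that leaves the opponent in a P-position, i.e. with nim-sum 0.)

3

Compute the nim-sum pairwise:
6 ⊕ 11 = 13
13 ⊕ 15 = 2
2 ⊕ 10 = 8
The overall nim-sum is X = 8. A stack of size p has a winning move iff p XOR X < p (reduce it to p XOR X).
  6: 6 XOR 8 = 14 ≥ 6 — no move.
  11: 11 XOR 8 = 3 < 11 — winning move (to 3).
  15: 15 XOR 8 = 7 < 15 — winning move (to 7).
  10: 10 XOR 8 = 2 < 10 — winning move (to 2).
That gives 3 winning moves.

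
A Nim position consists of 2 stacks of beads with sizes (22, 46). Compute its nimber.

56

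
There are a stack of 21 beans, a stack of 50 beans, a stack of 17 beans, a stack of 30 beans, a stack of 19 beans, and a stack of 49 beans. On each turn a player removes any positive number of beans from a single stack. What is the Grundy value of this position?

Compute the nim-sum pairwise:
21 XOR 50 = 39
39 XOR 17 = 54
54 XOR 30 = 40
40 XOR 19 = 59
59 XOR 49 = 10

10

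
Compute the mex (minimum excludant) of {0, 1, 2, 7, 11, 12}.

3

The values 0, 1, 2 are all present; 3 is the first non-negative integer missing from the set.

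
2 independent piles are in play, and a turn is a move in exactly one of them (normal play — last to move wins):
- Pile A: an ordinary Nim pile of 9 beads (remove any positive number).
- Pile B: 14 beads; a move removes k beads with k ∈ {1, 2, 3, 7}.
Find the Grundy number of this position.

Pile A is a plain Nim pile of size 9, so its Grundy value is 9.
Grundy values for pile B (subtraction set {1, 2, 3, 7}):
g(0) = mex{} = 0
g(1) = mex{0} = 1
g(2) = mex{0,1} = 2
g(3) = mex{0,1,2} = 3
g(4) = mex{1,2,3} = 0
g(5) = mex{0,2,3} = 1
g(6) = mex{0,1,3} = 2
g(7) = mex{0,1,2} = 3
g(8) = mex{1,2,3} = 0
g(9) = mex{0,2,3} = 1
g(10) = mex{0,1,3} = 2
g(11) = mex{0,1,2} = 3
g(12) = mex{1,2,3} = 0
g(13) = mex{0,2,3} = 1
g(14) = mex{0,1,3} = 2
So g(14) = 2.
By the Sprague-Grundy theorem, the Grundy value of a sum of independent games is the XOR of the component values.
Combined value = 9 XOR 2 = 11.

11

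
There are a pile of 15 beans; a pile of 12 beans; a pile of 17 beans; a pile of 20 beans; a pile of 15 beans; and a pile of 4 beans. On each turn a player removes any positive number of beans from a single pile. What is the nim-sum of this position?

13

Write each in binary and XOR column by column:
  01111  (15)
  01100  (12)
  10001  (17)
  10100  (20)
  01111  (15)
  00100  (4)
  -----
  01101  (13)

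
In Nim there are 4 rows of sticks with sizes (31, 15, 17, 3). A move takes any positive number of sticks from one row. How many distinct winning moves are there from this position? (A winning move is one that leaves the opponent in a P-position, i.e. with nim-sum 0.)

3

Nim-sum: 31 ^ 15 ^ 17 ^ 3 = 2.
The overall nim-sum is X = 2. A row of size p has a winning move iff p XOR X < p (reduce it to p XOR X).
  31: 31 XOR 2 = 29 < 31 — winning move (to 29).
  15: 15 XOR 2 = 13 < 15 — winning move (to 13).
  17: 17 XOR 2 = 19 ≥ 17 — no move.
  3: 3 XOR 2 = 1 < 3 — winning move (to 1).
That gives 3 winning moves.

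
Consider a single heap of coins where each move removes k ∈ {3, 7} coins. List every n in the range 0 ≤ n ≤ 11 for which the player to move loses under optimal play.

Build the Grundy sequence with g(k) = mex{g(k−s) : s ∈ {3, 7}, s ≤ k}:
g(0) = mex{} = 0
g(1) = mex{} = 0
g(2) = mex{} = 0
g(3) = mex{0} = 1
g(4) = mex{0} = 1
g(5) = mex{0} = 1
g(6) = mex{1} = 0
g(7) = mex{0,1} = 2
g(8) = mex{0,1} = 2
g(9) = mex{0} = 1
g(10) = mex{1,2} = 0
g(11) = mex{1,2} = 0
The P-positions (g = 0) in 0..11 are 0, 1, 2, 6, 10, 11.

0, 1, 2, 6, 10, 11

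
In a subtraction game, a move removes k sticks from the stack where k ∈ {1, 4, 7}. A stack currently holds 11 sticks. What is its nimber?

Compute g(0), g(1), … for moves {1, 4, 7}:
g(0) = mex{} = 0
g(1) = mex{0} = 1
g(2) = mex{1} = 0
g(3) = mex{0} = 1
g(4) = mex{0,1} = 2
g(5) = mex{1,2} = 0
g(6) = mex{0} = 1
g(7) = mex{0,1} = 2
g(8) = mex{1,2} = 0
g(9) = mex{0} = 1
g(10) = mex{1} = 0
g(11) = mex{0,2} = 1
So g(11) = 1.

1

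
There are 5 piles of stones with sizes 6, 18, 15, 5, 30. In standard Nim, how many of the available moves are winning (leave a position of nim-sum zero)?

In binary:
  00110  (6)
  10010  (18)
  01111  (15)
  00101  (5)
  11110  (30)
  -----
  00000  (0)
The nim-sum is already 0, so every move leaves a nonzero nim-sum — there are no winning moves.

0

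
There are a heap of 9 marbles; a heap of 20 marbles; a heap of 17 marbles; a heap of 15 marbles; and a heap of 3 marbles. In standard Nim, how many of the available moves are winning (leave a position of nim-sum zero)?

Write each in binary and XOR column by column:
  01001  (9)
  10100  (20)
  10001  (17)
  01111  (15)
  00011  (3)
  -----
  00000  (0)
The nim-sum is already 0, so every move leaves a nonzero nim-sum — there are no winning moves.

0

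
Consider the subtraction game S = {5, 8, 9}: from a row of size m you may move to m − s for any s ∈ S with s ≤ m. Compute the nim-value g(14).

0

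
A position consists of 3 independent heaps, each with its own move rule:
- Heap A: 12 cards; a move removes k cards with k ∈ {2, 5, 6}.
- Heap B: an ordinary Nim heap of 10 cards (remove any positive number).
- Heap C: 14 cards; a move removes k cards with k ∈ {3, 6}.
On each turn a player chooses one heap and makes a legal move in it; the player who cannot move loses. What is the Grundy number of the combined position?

Build the Grundy sequence for heap A with g(k) = mex{g(k−s) : s ∈ {2, 5, 6}, s ≤ k}:
k:     0  1  2  3  4  5  6  7  8  9 10 11 12
g(k):  0  0  1  1  0  2  1  3  0  2  1  0  0
So g(12) = 0.
Heap B is a plain Nim heap of size 10, so its Grundy value is 10.
For heap C, compute g(0), g(1), … with moves {3, 6}:
k:     0  1  2  3  4  5  6  7  8  9 10 11 12 13 14
g(k):  0  0  0  1  1  1  2  2  2  0  0  0  1  1  1
So g(14) = 1.
The value of a disjunctive sum is the nim-sum of the parts.
Combined value = 0 ⊕ 10 ⊕ 1 = 11.

11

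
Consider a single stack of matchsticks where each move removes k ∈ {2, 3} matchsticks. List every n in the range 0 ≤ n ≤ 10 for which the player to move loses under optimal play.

0, 1, 5, 6, 10

Compute g(0), g(1), … for moves {2, 3}:
k:     0  1  2  3  4  5  6  7  8  9 10
g(k):  0  0  1  1  2  0  0  1  1  2  0
The P-positions (g = 0) in 0..10 are 0, 1, 5, 6, 10.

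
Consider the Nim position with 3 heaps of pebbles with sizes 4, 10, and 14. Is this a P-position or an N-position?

P-position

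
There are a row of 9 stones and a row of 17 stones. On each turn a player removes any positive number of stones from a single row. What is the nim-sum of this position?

24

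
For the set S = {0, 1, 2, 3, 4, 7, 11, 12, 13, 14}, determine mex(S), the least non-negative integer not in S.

The values 0, 1, 2, 3, 4 are all present; 5 is the first non-negative integer missing from the set.

5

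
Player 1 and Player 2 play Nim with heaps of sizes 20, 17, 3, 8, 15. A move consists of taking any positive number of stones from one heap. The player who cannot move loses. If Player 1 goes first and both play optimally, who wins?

Compute the nim-sum pairwise:
20 XOR 17 = 5
5 XOR 3 = 6
6 XOR 8 = 14
14 XOR 15 = 1
The nim-sum is 1 ≠ 0, so this is an N-position: the player to move can win; Player 1 has a winning move.

Player 1 wins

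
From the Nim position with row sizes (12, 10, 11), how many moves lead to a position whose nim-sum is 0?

3

Compute the nim-sum pairwise:
12 ^ 10 = 6
6 ^ 11 = 13
The overall nim-sum is X = 13. A row of size p has a winning move iff p XOR X < p (reduce it to p XOR X).
  12: 12 XOR 13 = 1 < 12 — winning move (to 1).
  10: 10 XOR 13 = 7 < 10 — winning move (to 7).
  11: 11 XOR 13 = 6 < 11 — winning move (to 6).
That gives 3 winning moves.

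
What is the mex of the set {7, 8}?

0

0 is not in the set, so the mex is 0.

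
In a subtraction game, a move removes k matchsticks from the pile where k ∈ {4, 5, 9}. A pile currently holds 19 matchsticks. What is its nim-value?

1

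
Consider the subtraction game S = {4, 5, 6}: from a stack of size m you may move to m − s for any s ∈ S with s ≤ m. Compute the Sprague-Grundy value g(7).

1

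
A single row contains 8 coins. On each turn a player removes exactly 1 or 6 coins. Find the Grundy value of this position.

Grundy values for subtraction set {1, 6}:
g(0) = mex{} = 0
g(1) = mex{0} = 1
g(2) = mex{1} = 0
g(3) = mex{0} = 1
g(4) = mex{1} = 0
g(5) = mex{0} = 1
g(6) = mex{0,1} = 2
g(7) = mex{1,2} = 0
g(8) = mex{0} = 1
So g(8) = 1.

1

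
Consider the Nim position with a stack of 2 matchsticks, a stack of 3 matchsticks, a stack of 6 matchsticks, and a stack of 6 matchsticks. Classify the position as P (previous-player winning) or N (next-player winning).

Compute the nim-sum pairwise:
2 ⊕ 3 = 1
1 ⊕ 6 = 7
7 ⊕ 6 = 1
The nim-sum is 1 ≠ 0, so this is an N-position: the player to move can win.

N-position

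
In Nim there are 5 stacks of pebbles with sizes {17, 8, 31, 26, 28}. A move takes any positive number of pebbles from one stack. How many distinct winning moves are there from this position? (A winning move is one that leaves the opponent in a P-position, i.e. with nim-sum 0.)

0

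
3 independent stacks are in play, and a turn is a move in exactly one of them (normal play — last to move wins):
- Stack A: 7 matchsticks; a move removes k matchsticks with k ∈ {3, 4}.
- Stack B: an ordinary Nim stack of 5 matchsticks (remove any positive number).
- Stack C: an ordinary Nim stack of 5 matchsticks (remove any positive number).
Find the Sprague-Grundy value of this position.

0

Build the Grundy sequence for stack A with g(k) = mex{g(k−s) : s ∈ {3, 4}, s ≤ k}:
k:     0  1  2  3  4  5  6  7
g(k):  0  0  0  1  1  1  2  0
So g(7) = 0.
Stack B is a plain Nim stack of size 5, so its Grundy value is 5.
Stack C is a plain Nim stack of size 5, so its Grundy value is 5.
By the Sprague-Grundy theorem, the Grundy value of a sum of independent games is the XOR of the component values.
Combined value = 0 ⊕ 5 ⊕ 5 = 0.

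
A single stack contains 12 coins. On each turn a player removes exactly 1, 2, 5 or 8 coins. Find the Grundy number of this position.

0

Grundy values for subtraction set {1, 2, 5, 8}:
k:     0  1  2  3  4  5  6  7  8  9 10 11 12
g(k):  0  1  2  0  1  2  0  1  2  0  1  2  0
So g(12) = 0.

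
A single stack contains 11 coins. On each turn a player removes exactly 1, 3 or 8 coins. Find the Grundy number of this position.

Grundy values for subtraction set {1, 3, 8}:
k:     0  1  2  3  4  5  6  7  8  9 10 11
g(k):  0  1  0  1  0  1  0  1  2  3  2  0
So g(11) = 0.

0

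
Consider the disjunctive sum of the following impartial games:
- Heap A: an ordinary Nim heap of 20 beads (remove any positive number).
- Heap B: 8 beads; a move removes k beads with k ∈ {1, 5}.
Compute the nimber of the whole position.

Heap A is a plain Nim heap of size 20, so its Grundy value is 20.
For heap B, compute g(0), g(1), … with moves {1, 5}:
g(0) = mex{} = 0
g(1) = mex{0} = 1
g(2) = mex{1} = 0
g(3) = mex{0} = 1
g(4) = mex{1} = 0
g(5) = mex{0} = 1
g(6) = mex{1} = 0
g(7) = mex{0} = 1
g(8) = mex{1} = 0
So g(8) = 0.
By the Sprague-Grundy theorem, the Grundy value of a sum of independent games is the XOR of the component values.
Combined value = 20 XOR 0 = 20.

20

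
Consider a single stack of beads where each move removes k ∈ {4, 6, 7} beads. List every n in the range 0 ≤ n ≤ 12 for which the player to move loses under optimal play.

0, 1, 2, 3, 11, 12

Compute g(0), g(1), … for moves {4, 6, 7}:
k:     0  1  2  3  4  5  6  7  8  9 10 11 12
g(k):  0  0  0  0  1  1  1  1  2  2  2  0  0
The P-positions (g = 0) in 0..12 are 0, 1, 2, 3, 11, 12.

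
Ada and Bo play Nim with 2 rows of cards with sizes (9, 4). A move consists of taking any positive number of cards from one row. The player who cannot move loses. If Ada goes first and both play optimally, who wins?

Ada wins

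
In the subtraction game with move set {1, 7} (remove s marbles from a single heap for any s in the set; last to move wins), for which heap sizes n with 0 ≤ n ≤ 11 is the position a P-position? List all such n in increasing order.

0, 2, 4, 6, 8, 10

Build the Grundy sequence with g(k) = mex{g(k−s) : s ∈ {1, 7}, s ≤ k}:
g(0) = mex{} = 0
g(1) = mex{0} = 1
g(2) = mex{1} = 0
g(3) = mex{0} = 1
g(4) = mex{1} = 0
g(5) = mex{0} = 1
g(6) = mex{1} = 0
g(7) = mex{0} = 1
g(8) = mex{1} = 0
g(9) = mex{0} = 1
g(10) = mex{1} = 0
g(11) = mex{0} = 1
The P-positions (g = 0) in 0..11 are 0, 2, 4, 6, 8, 10.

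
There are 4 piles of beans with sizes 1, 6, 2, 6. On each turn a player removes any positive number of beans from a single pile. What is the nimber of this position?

In binary:
  001  (1)
  110  (6)
  010  (2)
  110  (6)
  ---
  011  (3)

3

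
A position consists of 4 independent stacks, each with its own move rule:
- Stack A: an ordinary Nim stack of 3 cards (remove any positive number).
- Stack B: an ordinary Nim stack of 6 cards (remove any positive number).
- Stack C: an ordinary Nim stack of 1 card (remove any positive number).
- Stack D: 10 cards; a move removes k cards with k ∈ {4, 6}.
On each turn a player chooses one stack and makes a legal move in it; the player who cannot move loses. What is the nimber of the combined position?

4

Stack A is a plain Nim stack of size 3, so its Grundy value is 3.
Stack B is a plain Nim stack of size 6, so its Grundy value is 6.
Stack C is a plain Nim stack of size 1, so its Grundy value is 1.
Grundy values for stack D (subtraction set {4, 6}):
g(0) = mex{} = 0
g(1) = mex{} = 0
g(2) = mex{} = 0
g(3) = mex{} = 0
g(4) = mex{0} = 1
g(5) = mex{0} = 1
g(6) = mex{0} = 1
g(7) = mex{0} = 1
g(8) = mex{0,1} = 2
g(9) = mex{0,1} = 2
g(10) = mex{1} = 0
So g(10) = 0.
By the Sprague-Grundy theorem, the Grundy value of a sum of independent games is the XOR of the component values.
Combined value = 3 ⊕ 6 ⊕ 1 ⊕ 0 = 4.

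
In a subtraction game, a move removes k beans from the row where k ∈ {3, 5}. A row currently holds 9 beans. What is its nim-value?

Grundy values for subtraction set {3, 5}:
k:     0  1  2  3  4  5  6  7  8  9
g(k):  0  0  0  1  1  1  2  2  0  0
So g(9) = 0.

0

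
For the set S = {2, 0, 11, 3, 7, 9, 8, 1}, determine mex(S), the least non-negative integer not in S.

The values 0, 1, 2, 3 are all present; 4 is the first non-negative integer missing from the set.

4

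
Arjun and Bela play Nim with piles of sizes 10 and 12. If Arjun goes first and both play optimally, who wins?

Arjun wins

Write each in binary and XOR column by column:
  1010  (10)
  1100  (12)
  ----
  0110  (6)
The nim-sum is 6 ≠ 0, so this is an N-position: the player to move can win; Arjun has a winning move.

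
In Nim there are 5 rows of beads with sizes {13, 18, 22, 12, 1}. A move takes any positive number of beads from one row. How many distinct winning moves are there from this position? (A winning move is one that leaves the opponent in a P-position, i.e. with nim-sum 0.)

Compute the nim-sum pairwise:
13 ⊕ 18 = 31
31 ⊕ 22 = 9
9 ⊕ 12 = 5
5 ⊕ 1 = 4
The overall nim-sum is X = 4. A row of size p has a winning move iff p XOR X < p (reduce it to p XOR X).
  13: 13 XOR 4 = 9 < 13 — winning move (to 9).
  18: 18 XOR 4 = 22 ≥ 18 — no move.
  22: 22 XOR 4 = 18 < 22 — winning move (to 18).
  12: 12 XOR 4 = 8 < 12 — winning move (to 8).
  1: 1 XOR 4 = 5 ≥ 1 — no move.
That gives 3 winning moves.

3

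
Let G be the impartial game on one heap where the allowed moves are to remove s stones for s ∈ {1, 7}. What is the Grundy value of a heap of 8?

Compute g(0), g(1), … for moves {1, 7}:
g(0) = mex{} = 0
g(1) = mex{0} = 1
g(2) = mex{1} = 0
g(3) = mex{0} = 1
g(4) = mex{1} = 0
g(5) = mex{0} = 1
g(6) = mex{1} = 0
g(7) = mex{0} = 1
g(8) = mex{1} = 0
So g(8) = 0.

0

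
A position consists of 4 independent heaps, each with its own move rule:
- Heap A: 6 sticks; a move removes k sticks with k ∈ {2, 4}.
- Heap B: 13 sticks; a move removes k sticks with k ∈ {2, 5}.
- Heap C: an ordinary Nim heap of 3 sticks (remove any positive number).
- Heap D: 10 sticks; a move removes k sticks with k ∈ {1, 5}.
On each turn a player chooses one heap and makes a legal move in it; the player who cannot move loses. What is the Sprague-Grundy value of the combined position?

Build the Grundy sequence for heap A with g(k) = mex{g(k−s) : s ∈ {2, 4}, s ≤ k}:
g(0) = mex{} = 0
g(1) = mex{} = 0
g(2) = mex{0} = 1
g(3) = mex{0} = 1
g(4) = mex{0,1} = 2
g(5) = mex{0,1} = 2
g(6) = mex{1,2} = 0
So g(6) = 0.
Grundy values for heap B (subtraction set {2, 5}):
k:     0  1  2  3  4  5  6  7  8  9 10 11 12 13
g(k):  0  0  1  1  0  2  1  0  0  1  1  0  2  1
So g(13) = 1.
Heap C is a plain Nim heap of size 3, so its Grundy value is 3.
Build the Grundy sequence for heap D with g(k) = mex{g(k−s) : s ∈ {1, 5}, s ≤ k}:
k:     0  1  2  3  4  5  6  7  8  9 10
g(k):  0  1  0  1  0  1  0  1  0  1  0
So g(10) = 0.
The value of a disjunctive sum is the nim-sum of the parts.
Combined value = 0 ⊕ 1 ⊕ 3 ⊕ 0 = 2.

2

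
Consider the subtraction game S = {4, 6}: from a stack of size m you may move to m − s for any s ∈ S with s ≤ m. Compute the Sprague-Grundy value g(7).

Compute g(0), g(1), … for moves {4, 6}:
k:     0  1  2  3  4  5  6  7
g(k):  0  0  0  0  1  1  1  1
So g(7) = 1.

1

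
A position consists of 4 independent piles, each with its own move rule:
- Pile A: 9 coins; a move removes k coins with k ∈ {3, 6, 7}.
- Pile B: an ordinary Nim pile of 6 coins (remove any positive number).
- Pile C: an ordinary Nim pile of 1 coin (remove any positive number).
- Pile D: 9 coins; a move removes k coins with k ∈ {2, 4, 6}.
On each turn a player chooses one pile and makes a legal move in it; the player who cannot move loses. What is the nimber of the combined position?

4

Build the Grundy sequence for pile A with g(k) = mex{g(k−s) : s ∈ {3, 6, 7}, s ≤ k}:
g(0) = mex{} = 0
g(1) = mex{} = 0
g(2) = mex{} = 0
g(3) = mex{0} = 1
g(4) = mex{0} = 1
g(5) = mex{0} = 1
g(6) = mex{0,1} = 2
g(7) = mex{0,1} = 2
g(8) = mex{0,1} = 2
g(9) = mex{0,1,2} = 3
So g(9) = 3.
Pile B is a plain Nim pile of size 6, so its Grundy value is 6.
Pile C is a plain Nim pile of size 1, so its Grundy value is 1.
For pile D, compute g(0), g(1), … with moves {2, 4, 6}:
g(0) = mex{} = 0
g(1) = mex{} = 0
g(2) = mex{0} = 1
g(3) = mex{0} = 1
g(4) = mex{0,1} = 2
g(5) = mex{0,1} = 2
g(6) = mex{0,1,2} = 3
g(7) = mex{0,1,2} = 3
g(8) = mex{1,2,3} = 0
g(9) = mex{1,2,3} = 0
So g(9) = 0.
The value of a disjunctive sum is the nim-sum of the parts.
Combined value = 3 XOR 6 XOR 1 XOR 0 = 4.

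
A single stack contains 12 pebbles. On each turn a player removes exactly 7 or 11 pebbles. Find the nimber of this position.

Grundy values for subtraction set {7, 11}:
k:     0  1  2  3  4  5  6  7  8  9 10 11 12
g(k):  0  0  0  0  0  0  0  1  1  1  1  1  1
So g(12) = 1.

1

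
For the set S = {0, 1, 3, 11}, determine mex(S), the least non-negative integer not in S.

The values 0, 1 are all present; 2 is the first non-negative integer missing from the set.

2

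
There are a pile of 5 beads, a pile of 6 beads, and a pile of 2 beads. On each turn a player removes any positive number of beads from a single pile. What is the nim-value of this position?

1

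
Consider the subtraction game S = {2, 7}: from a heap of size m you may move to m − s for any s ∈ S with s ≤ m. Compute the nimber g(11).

Grundy values for subtraction set {2, 7}:
k:     0  1  2  3  4  5  6  7  8  9 10 11
g(k):  0  0  1  1  0  0  1  1  2  0  0  1
So g(11) = 1.

1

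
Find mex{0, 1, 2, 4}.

The values 0, 1, 2 are all present; 3 is the first non-negative integer missing from the set.

3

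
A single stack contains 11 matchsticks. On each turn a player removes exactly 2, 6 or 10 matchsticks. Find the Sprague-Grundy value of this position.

Compute g(0), g(1), … for moves {2, 6, 10}:
k:     0  1  2  3  4  5  6  7  8  9 10 11
g(k):  0  0  1  1  0  0  1  1  0  0  1  1
So g(11) = 1.

1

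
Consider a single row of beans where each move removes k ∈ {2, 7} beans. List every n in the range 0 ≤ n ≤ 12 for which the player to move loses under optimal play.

0, 1, 4, 5, 9, 10

Build the Grundy sequence with g(k) = mex{g(k−s) : s ∈ {2, 7}, s ≤ k}:
g(0) = mex{} = 0
g(1) = mex{} = 0
g(2) = mex{0} = 1
g(3) = mex{0} = 1
g(4) = mex{1} = 0
g(5) = mex{1} = 0
g(6) = mex{0} = 1
g(7) = mex{0} = 1
g(8) = mex{0,1} = 2
g(9) = mex{1} = 0
g(10) = mex{1,2} = 0
g(11) = mex{0} = 1
g(12) = mex{0} = 1
The P-positions (g = 0) in 0..12 are 0, 1, 4, 5, 9, 10.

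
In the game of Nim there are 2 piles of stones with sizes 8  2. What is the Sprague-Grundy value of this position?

10

In binary:
  1000  (8)
  0010  (2)
  ----
  1010  (10)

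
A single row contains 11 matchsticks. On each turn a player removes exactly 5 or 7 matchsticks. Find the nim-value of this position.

2

Build the Grundy sequence with g(k) = mex{g(k−s) : s ∈ {5, 7}, s ≤ k}:
k:     0  1  2  3  4  5  6  7  8  9 10 11
g(k):  0  0  0  0  0  1  1  1  1  1  2  2
So g(11) = 2.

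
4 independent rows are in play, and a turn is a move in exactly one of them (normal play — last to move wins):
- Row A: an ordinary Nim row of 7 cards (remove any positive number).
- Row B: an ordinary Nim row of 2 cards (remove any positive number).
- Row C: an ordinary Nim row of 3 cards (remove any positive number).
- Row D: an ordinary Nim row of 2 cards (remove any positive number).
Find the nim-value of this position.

4

Row A is a plain Nim row of size 7, so its Grundy value is 7.
Row B is a plain Nim row of size 2, so its Grundy value is 2.
Row C is a plain Nim row of size 3, so its Grundy value is 3.
Row D is a plain Nim row of size 2, so its Grundy value is 2.
The value of a disjunctive sum is the nim-sum of the parts.
Combined value = 7 XOR 2 XOR 3 XOR 2 = 4.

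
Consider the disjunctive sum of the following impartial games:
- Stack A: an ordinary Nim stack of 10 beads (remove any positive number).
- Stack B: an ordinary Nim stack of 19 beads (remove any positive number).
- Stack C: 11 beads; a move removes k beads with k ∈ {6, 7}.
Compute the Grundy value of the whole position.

Stack A is a plain Nim stack of size 10, so its Grundy value is 10.
Stack B is a plain Nim stack of size 19, so its Grundy value is 19.
Build the Grundy sequence for stack C with g(k) = mex{g(k−s) : s ∈ {6, 7}, s ≤ k}:
k:     0  1  2  3  4  5  6  7  8  9 10 11
g(k):  0  0  0  0  0  0  1  1  1  1  1  1
So g(11) = 1.
By the Sprague-Grundy theorem, the Grundy value of a sum of independent games is the XOR of the component values.
Combined value = 10 ⊕ 19 ⊕ 1 = 24.

24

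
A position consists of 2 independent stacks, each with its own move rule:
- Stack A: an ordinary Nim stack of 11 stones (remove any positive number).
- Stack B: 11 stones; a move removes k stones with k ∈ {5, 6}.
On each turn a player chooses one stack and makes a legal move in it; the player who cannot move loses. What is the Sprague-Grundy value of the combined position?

Stack A is a plain Nim stack of size 11, so its Grundy value is 11.
Build the Grundy sequence for stack B with g(k) = mex{g(k−s) : s ∈ {5, 6}, s ≤ k}:
g(0) = mex{} = 0
g(1) = mex{} = 0
g(2) = mex{} = 0
g(3) = mex{} = 0
g(4) = mex{} = 0
g(5) = mex{0} = 1
g(6) = mex{0} = 1
g(7) = mex{0} = 1
g(8) = mex{0} = 1
g(9) = mex{0} = 1
g(10) = mex{0,1} = 2
g(11) = mex{1} = 0
So g(11) = 0.
By the Sprague-Grundy theorem, the Grundy value of a sum of independent games is the XOR of the component values.
Combined value = 11 XOR 0 = 11.

11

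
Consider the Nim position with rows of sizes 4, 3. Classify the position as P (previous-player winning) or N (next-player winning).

N-position

Compute the nim-sum pairwise:
4 XOR 3 = 7
The nim-sum is 7 ≠ 0, so this is an N-position: the player to move can win.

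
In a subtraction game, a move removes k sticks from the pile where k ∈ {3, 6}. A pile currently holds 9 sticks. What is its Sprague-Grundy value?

0

Grundy values for subtraction set {3, 6}:
g(0) = mex{} = 0
g(1) = mex{} = 0
g(2) = mex{} = 0
g(3) = mex{0} = 1
g(4) = mex{0} = 1
g(5) = mex{0} = 1
g(6) = mex{0,1} = 2
g(7) = mex{0,1} = 2
g(8) = mex{0,1} = 2
g(9) = mex{1,2} = 0
So g(9) = 0.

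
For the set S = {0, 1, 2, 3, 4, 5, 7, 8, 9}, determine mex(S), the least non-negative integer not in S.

6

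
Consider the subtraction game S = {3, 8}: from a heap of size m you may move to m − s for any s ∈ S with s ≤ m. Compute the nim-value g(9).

Grundy values for subtraction set {3, 8}:
k:     0  1  2  3  4  5  6  7  8  9
g(k):  0  0  0  1  1  1  0  0  2  1
So g(9) = 1.

1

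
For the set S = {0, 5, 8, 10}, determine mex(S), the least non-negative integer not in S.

1

0 is in the set but 1 is not, so the mex is 1.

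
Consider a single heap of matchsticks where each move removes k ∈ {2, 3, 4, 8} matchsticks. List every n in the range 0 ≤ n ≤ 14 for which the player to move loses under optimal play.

0, 1, 6, 7, 12, 13

Compute g(0), g(1), … for moves {2, 3, 4, 8}:
g(0) = mex{} = 0
g(1) = mex{} = 0
g(2) = mex{0} = 1
g(3) = mex{0} = 1
g(4) = mex{0,1} = 2
g(5) = mex{0,1} = 2
g(6) = mex{1,2} = 0
g(7) = mex{1,2} = 0
g(8) = mex{0,2} = 1
g(9) = mex{0,2} = 1
g(10) = mex{0,1} = 2
g(11) = mex{0,1} = 2
g(12) = mex{1,2} = 0
g(13) = mex{1,2} = 0
g(14) = mex{0,2} = 1
The P-positions (g = 0) in 0..14 are 0, 1, 6, 7, 12, 13.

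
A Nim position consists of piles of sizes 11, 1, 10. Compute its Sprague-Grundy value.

Bitwise XOR of the heap sizes:
  1011  (11)
  0001  (1)
  1010  (10)
  ----
  0000  (0)

0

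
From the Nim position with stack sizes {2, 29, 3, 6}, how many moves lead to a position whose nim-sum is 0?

1

Nim-sum: 2 ⊕ 29 ⊕ 3 ⊕ 6 = 26.
The overall nim-sum is X = 26. A stack of size p has a winning move iff p XOR X < p (reduce it to p XOR X).
  2: 2 XOR 26 = 24 ≥ 2 — no move.
  29: 29 XOR 26 = 7 < 29 — winning move (to 7).
  3: 3 XOR 26 = 25 ≥ 3 — no move.
  6: 6 XOR 26 = 28 ≥ 6 — no move.
That gives 1 winning move.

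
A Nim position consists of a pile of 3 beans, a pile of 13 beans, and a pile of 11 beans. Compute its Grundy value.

5

Write each in binary and XOR column by column:
  0011  (3)
  1101  (13)
  1011  (11)
  ----
  0101  (5)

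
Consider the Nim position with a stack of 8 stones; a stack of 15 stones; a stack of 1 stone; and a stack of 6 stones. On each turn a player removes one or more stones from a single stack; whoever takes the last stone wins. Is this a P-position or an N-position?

P-position

Nim-sum: 8 ⊕ 15 ⊕ 1 ⊕ 6 = 0.
The nim-sum is 0, so this is a P-position: the player to move is in a losing position under optimal play.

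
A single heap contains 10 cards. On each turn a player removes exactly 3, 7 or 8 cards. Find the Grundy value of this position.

3

Build the Grundy sequence with g(k) = mex{g(k−s) : s ∈ {3, 7, 8}, s ≤ k}:
g(0) = mex{} = 0
g(1) = mex{} = 0
g(2) = mex{} = 0
g(3) = mex{0} = 1
g(4) = mex{0} = 1
g(5) = mex{0} = 1
g(6) = mex{1} = 0
g(7) = mex{0,1} = 2
g(8) = mex{0,1} = 2
g(9) = mex{0} = 1
g(10) = mex{0,1,2} = 3
So g(10) = 3.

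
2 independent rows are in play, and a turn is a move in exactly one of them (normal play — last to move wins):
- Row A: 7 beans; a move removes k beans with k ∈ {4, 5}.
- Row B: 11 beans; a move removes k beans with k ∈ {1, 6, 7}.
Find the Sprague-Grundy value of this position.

2

For row A, compute g(0), g(1), … with moves {4, 5}:
g(0) = mex{} = 0
g(1) = mex{} = 0
g(2) = mex{} = 0
g(3) = mex{} = 0
g(4) = mex{0} = 1
g(5) = mex{0} = 1
g(6) = mex{0} = 1
g(7) = mex{0} = 1
So g(7) = 1.
Grundy values for row B (subtraction set {1, 6, 7}):
k:     0  1  2  3  4  5  6  7  8  9 10 11
g(k):  0  1  0  1  0  1  2  3  2  3  2  3
So g(11) = 3.
By the Sprague-Grundy theorem, the Grundy value of a sum of independent games is the XOR of the component values.
Combined value = 1 XOR 3 = 2.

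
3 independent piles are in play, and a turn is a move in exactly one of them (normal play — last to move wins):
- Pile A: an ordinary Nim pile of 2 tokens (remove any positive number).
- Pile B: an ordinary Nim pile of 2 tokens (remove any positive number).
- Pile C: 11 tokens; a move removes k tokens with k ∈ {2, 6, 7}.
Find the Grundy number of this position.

1

Pile A is a plain Nim pile of size 2, so its Grundy value is 2.
Pile B is a plain Nim pile of size 2, so its Grundy value is 2.
Build the Grundy sequence for pile C with g(k) = mex{g(k−s) : s ∈ {2, 6, 7}, s ≤ k}:
g(0) = mex{} = 0
g(1) = mex{} = 0
g(2) = mex{0} = 1
g(3) = mex{0} = 1
g(4) = mex{1} = 0
g(5) = mex{1} = 0
g(6) = mex{0} = 1
g(7) = mex{0} = 1
g(8) = mex{0,1} = 2
g(9) = mex{1} = 0
g(10) = mex{0,1,2} = 3
g(11) = mex{0} = 1
So g(11) = 1.
By the Sprague-Grundy theorem, the Grundy value of a sum of independent games is the XOR of the component values.
Combined value = 2 XOR 2 XOR 1 = 1.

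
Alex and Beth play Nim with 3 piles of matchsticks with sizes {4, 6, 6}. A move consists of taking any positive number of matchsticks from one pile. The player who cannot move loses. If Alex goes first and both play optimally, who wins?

In binary:
  100  (4)
  110  (6)
  110  (6)
  ---
  100  (4)
The nim-sum is 4 ≠ 0, so this is an N-position: the player to move can win; Alex has a winning move.

Alex wins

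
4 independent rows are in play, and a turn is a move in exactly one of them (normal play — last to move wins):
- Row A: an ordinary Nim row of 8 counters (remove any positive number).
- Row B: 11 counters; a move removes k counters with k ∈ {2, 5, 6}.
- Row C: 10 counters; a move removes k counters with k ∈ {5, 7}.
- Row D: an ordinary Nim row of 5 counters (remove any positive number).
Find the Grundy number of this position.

15

Row A is a plain Nim row of size 8, so its Grundy value is 8.
Grundy values for row B (subtraction set {2, 5, 6}):
g(0) = mex{} = 0
g(1) = mex{} = 0
g(2) = mex{0} = 1
g(3) = mex{0} = 1
g(4) = mex{1} = 0
g(5) = mex{0,1} = 2
g(6) = mex{0} = 1
g(7) = mex{0,1,2} = 3
g(8) = mex{1} = 0
g(9) = mex{0,1,3} = 2
g(10) = mex{0,2} = 1
g(11) = mex{1,2} = 0
So g(11) = 0.
Build the Grundy sequence for row C with g(k) = mex{g(k−s) : s ∈ {5, 7}, s ≤ k}:
g(0) = mex{} = 0
g(1) = mex{} = 0
g(2) = mex{} = 0
g(3) = mex{} = 0
g(4) = mex{} = 0
g(5) = mex{0} = 1
g(6) = mex{0} = 1
g(7) = mex{0} = 1
g(8) = mex{0} = 1
g(9) = mex{0} = 1
g(10) = mex{0,1} = 2
So g(10) = 2.
Row D is a plain Nim row of size 5, so its Grundy value is 5.
By the Sprague-Grundy theorem, the Grundy value of a sum of independent games is the XOR of the component values.
Combined value = 8 ⊕ 0 ⊕ 2 ⊕ 5 = 15.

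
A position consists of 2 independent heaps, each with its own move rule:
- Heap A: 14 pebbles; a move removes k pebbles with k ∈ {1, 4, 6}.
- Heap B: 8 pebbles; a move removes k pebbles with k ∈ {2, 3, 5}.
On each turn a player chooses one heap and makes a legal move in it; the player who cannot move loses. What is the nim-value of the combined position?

Build the Grundy sequence for heap A with g(k) = mex{g(k−s) : s ∈ {1, 4, 6}, s ≤ k}:
k:     0  1  2  3  4  5  6  7  8  9 10 11 12 13 14
g(k):  0  1  0  1  2  0  1  0  1  2  0  1  0  1  2
So g(14) = 2.
For heap B, compute g(0), g(1), … with moves {2, 3, 5}:
k:     0  1  2  3  4  5  6  7  8
g(k):  0  0  1  1  2  2  3  0  0
So g(8) = 0.
The value of a disjunctive sum is the nim-sum of the parts.
Combined value = 2 ⊕ 0 = 2.

2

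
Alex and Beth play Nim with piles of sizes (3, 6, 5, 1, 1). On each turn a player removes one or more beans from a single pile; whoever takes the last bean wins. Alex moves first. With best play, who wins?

Nim-sum: 3 ^ 6 ^ 5 ^ 1 ^ 1 = 0.
The nim-sum is 0, so this is a P-position: the player to move is in a losing position under optimal play; Alex is about to move from it and so loses — Beth wins.

Beth wins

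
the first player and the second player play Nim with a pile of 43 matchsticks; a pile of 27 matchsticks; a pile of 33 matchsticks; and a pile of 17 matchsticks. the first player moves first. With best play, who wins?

the second player wins

Compute the nim-sum pairwise:
43 ⊕ 27 = 48
48 ⊕ 33 = 17
17 ⊕ 17 = 0
The nim-sum is 0, so this is a P-position: the player to move is in a losing position under optimal play; the first player is about to move from it and so loses — the second player wins.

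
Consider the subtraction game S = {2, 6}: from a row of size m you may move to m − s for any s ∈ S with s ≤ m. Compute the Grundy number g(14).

1

Build the Grundy sequence with g(k) = mex{g(k−s) : s ∈ {2, 6}, s ≤ k}:
g(0) = mex{} = 0
g(1) = mex{} = 0
g(2) = mex{0} = 1
g(3) = mex{0} = 1
g(4) = mex{1} = 0
g(5) = mex{1} = 0
g(6) = mex{0} = 1
g(7) = mex{0} = 1
g(8) = mex{1} = 0
g(9) = mex{1} = 0
g(10) = mex{0} = 1
g(11) = mex{0} = 1
g(12) = mex{1} = 0
g(13) = mex{1} = 0
g(14) = mex{0} = 1
So g(14) = 1.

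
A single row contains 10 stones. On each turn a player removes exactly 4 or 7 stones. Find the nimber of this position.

2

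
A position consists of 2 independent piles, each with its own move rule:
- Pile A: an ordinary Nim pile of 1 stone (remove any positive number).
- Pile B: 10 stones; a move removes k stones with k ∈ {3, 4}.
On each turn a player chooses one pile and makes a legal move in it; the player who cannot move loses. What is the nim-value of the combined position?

0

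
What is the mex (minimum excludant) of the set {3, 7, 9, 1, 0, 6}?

2

The values 0, 1 are all present; 2 is the first non-negative integer missing from the set.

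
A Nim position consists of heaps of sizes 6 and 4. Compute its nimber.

2

Nim-sum: 6 ^ 4 = 2.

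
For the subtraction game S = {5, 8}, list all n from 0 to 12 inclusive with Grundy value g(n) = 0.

0, 1, 2, 3, 4

Build the Grundy sequence with g(k) = mex{g(k−s) : s ∈ {5, 8}, s ≤ k}:
k:     0  1  2  3  4  5  6  7  8  9 10 11 12
g(k):  0  0  0  0  0  1  1  1  1  1  2  2  2
The P-positions (g = 0) in 0..12 are 0, 1, 2, 3, 4.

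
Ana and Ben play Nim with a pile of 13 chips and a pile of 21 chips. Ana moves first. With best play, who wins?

Bitwise XOR of the heap sizes:
  01101  (13)
  10101  (21)
  -----
  11000  (24)
The nim-sum is 24 ≠ 0, so this is an N-position: the player to move can win; Ana has a winning move.

Ana wins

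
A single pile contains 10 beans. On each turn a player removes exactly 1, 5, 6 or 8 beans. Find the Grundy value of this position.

2

Compute g(0), g(1), … for moves {1, 5, 6, 8}:
g(0) = mex{} = 0
g(1) = mex{0} = 1
g(2) = mex{1} = 0
g(3) = mex{0} = 1
g(4) = mex{1} = 0
g(5) = mex{0} = 1
g(6) = mex{0,1} = 2
g(7) = mex{0,1,2} = 3
g(8) = mex{0,1,3} = 2
g(9) = mex{0,1,2} = 3
g(10) = mex{0,1,3} = 2
So g(10) = 2.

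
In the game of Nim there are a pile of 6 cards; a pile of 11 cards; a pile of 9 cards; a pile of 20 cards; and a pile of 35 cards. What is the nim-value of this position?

Nim-sum: 6 XOR 11 XOR 9 XOR 20 XOR 35 = 51.

51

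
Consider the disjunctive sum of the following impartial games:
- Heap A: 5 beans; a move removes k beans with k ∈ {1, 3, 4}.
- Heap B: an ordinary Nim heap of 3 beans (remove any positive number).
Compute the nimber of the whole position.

0

Grundy values for heap A (subtraction set {1, 3, 4}):
g(0) = mex{} = 0
g(1) = mex{0} = 1
g(2) = mex{1} = 0
g(3) = mex{0} = 1
g(4) = mex{0,1} = 2
g(5) = mex{0,1,2} = 3
So g(5) = 3.
Heap B is a plain Nim heap of size 3, so its Grundy value is 3.
By the Sprague-Grundy theorem, the Grundy value of a sum of independent games is the XOR of the component values.
Combined value = 3 ⊕ 3 = 0.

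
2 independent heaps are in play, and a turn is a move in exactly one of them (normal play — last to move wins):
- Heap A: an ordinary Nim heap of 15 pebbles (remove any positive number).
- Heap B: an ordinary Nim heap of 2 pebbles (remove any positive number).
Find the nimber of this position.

13

Heap A is a plain Nim heap of size 15, so its Grundy value is 15.
Heap B is a plain Nim heap of size 2, so its Grundy value is 2.
The value of a disjunctive sum is the nim-sum of the parts.
Combined value = 15 ⊕ 2 = 13.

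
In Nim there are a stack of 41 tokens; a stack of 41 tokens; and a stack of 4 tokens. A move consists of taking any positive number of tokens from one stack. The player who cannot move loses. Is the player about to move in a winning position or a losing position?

Compute the nim-sum pairwise:
41 ^ 41 = 0
0 ^ 4 = 4
The nim-sum is 4 ≠ 0, so this is an N-position: the player to move can win.

Winning position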